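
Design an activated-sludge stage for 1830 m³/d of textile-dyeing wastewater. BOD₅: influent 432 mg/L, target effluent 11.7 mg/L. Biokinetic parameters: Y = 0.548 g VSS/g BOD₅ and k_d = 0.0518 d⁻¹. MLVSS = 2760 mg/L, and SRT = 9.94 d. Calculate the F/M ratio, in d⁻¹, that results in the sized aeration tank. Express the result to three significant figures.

Steady-state biomass mass balance: V·X·(1 + k_d·θ_c) = Y·Q·(S₀ − S)·θ_c, so V = 0.548 × 1830 × (432 − 11.7) × 9.94 / [2760 × (1 + 0.0518 × 9.94)] = 4.19×10^6 / 4181 = 1002 m³.
F/M = Q·S₀ / (V·X) = 1830 × 432 / (1002 × 2760) = 0.2859 g BOD₅·(g VSS·d)⁻¹.

F/M ≈ 0.286 d⁻¹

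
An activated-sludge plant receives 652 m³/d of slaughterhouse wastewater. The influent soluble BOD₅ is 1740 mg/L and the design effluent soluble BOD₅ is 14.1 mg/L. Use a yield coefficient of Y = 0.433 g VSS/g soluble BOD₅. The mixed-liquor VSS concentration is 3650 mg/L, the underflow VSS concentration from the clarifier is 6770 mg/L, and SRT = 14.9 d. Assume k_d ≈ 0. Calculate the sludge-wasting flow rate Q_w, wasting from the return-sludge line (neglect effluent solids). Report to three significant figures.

With k_d = 0 the design equation reduces to V = Y Q (S₀−S) θ_c / X = 0.433 × 652 × (1740 − 14.1) × 14.9 / 3650 = 1989 m³.
Wasting from the return line (neglecting effluent solids): Q_w = V·X / (θ_c·X_r) = 1989 × 3650 / (14.9 × 6770) = 71.97 m³/d.

Q_w ≈ 72.0 m³/d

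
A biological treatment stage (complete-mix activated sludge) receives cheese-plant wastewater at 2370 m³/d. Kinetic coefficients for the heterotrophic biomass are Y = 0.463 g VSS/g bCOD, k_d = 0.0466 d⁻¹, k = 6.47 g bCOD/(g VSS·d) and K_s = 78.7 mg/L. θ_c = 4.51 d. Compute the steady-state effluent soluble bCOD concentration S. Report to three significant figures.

S ≈ 7.74 mg/L

From the Monod/SRT balance for a CMAS, S = K_s·(1+k_d θ_c)/[θ_c·(Y k − k_d) − 1] = 78.7 × (1 + 0.0466 × 4.51) / [4.51 × (0.463 × 6.47 − 0.0466) − 1] = 95.24 / 12.30 = 7.743 mg/L.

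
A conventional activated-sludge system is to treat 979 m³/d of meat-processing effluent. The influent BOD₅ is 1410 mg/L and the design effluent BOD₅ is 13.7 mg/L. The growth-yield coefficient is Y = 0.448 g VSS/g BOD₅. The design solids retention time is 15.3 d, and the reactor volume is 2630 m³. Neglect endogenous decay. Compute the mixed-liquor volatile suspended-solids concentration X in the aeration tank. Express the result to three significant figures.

Without decay, X = Y Q (S₀−S) θ_c / V = 0.448 × 979 × (1410 − 13.7) × 15.3 / 2630 = 3563 mg/L.

X ≈ 3560 mg/L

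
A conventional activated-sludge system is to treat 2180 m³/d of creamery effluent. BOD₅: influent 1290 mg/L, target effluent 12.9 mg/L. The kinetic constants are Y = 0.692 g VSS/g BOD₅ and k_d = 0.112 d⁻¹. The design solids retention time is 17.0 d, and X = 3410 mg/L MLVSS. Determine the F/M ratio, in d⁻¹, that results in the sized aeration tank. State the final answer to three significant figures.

F/M ≈ 0.249 d⁻¹

Rearranging the biomass balance for a CMAS with decay, V = Y·Q·ΔS·θ_c / [X·(1+k_d θ_c)] = 0.692 × 2180 × (1290 − 12.9) × 17.0 / [3410 × (1 + 0.112 × 17.0)] = 3.28×10^7 / 9903 = 3307 m³.
F/M = Q·S₀ / (V·X) = 2180 × 1290 / (3307 × 3410) = 0.2493 g BOD₅·(g VSS·d)⁻¹.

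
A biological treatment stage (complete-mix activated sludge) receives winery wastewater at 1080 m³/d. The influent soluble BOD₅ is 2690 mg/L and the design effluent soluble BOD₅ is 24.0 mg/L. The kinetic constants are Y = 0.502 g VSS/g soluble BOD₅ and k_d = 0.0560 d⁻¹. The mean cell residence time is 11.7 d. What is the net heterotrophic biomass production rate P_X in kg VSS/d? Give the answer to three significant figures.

P_X ≈ 873 kg VSS/d

The observed yield is Y_obs = Y/(1 + k_d·θ_c) = 0.502 / (1 + 0.0560 × 11.7) = 0.502 / 1.655 = 0.3033 g VSS per g soluble BOD₅ removed.
Q·(S₀ − S) = 1080 × (2690 − 24.0) × 10⁻³ = 2879 kg/d removed.
Net biomass production P_X = Y_obs × Q·(S₀ − S) = 0.3033 × 2879 = 873.2 kg VSS/d.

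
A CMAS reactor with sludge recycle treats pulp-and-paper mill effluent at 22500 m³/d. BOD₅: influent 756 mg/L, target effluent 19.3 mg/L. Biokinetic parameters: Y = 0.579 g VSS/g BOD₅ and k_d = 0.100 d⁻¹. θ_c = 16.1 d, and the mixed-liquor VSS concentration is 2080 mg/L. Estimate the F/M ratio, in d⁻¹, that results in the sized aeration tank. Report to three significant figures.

From the SRT design equation V = Y Q (S₀−S) θ_c / [X (1 + k_d θ_c)] = 0.579 × 22500 × (756 − 19.3) × 16.1 / [2080 × (1 + 0.100 × 16.1)] = 1.55×10^8 / 5429 = 28463 m³.
F/M = applied load / biomass = Q·S₀/(V·X) = 22500 × 756 / (28463 × 2080) = 0.2873 d⁻¹.

F/M ≈ 0.287 d⁻¹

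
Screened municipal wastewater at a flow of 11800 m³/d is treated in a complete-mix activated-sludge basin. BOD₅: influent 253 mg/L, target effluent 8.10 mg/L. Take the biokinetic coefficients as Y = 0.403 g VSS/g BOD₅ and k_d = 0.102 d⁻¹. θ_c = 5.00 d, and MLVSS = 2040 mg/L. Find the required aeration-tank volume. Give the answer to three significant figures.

Steady-state biomass mass balance: V·X·(1 + k_d·θ_c) = Y·Q·(S₀ − S)·θ_c, so V = 0.403 × 11800 × (253 − 8.10) × 5.00 / [2040 × (1 + 0.102 × 5.00)] = 5.82×10^6 / 3080 = 1890 m³.

V ≈ 1890 m³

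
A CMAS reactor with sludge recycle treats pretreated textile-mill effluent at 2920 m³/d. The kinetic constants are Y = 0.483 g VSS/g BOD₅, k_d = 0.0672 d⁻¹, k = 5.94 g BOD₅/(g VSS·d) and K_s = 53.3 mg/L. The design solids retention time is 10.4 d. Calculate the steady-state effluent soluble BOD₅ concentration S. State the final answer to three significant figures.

S ≈ 3.22 mg/L

Effluent substrate depends only on kinetics and SRT: S = K_s(1 + k_d θ_c) / [θ_c(Yk − k_d) − 1] = 53.3 × (1 + 0.0672 × 10.4) / [10.4 × (0.483 × 5.94 − 0.0672) − 1] = 90.55 / 28.14 = 3.218 mg/L.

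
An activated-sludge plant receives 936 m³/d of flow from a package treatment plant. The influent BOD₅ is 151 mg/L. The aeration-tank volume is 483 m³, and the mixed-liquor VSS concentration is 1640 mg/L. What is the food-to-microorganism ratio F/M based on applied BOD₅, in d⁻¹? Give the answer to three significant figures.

F/M ≈ 0.178 d⁻¹

F/M = applied load / biomass = Q·S₀/(V·X) = 936 × 151 / (483.0 × 1640) = 0.1784 d⁻¹.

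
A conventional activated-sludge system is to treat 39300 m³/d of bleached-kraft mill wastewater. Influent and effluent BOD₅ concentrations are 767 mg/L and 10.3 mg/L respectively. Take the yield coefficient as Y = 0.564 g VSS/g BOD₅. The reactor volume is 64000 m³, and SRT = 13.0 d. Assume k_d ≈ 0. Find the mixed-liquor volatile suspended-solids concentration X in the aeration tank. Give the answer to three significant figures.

From V·X = Y·Q·(S₀ − S)·θ_c (decay neglected): X = 0.564 × 39300 × (767 − 10.3) × 13.0 / 64000 = 3407 mg/L.

X ≈ 3410 mg/L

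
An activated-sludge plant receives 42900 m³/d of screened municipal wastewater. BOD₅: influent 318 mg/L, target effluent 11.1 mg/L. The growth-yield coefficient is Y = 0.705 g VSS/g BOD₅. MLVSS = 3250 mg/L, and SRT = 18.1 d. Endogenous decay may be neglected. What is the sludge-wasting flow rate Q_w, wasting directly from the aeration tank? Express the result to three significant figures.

Q_w ≈ 2860 m³/d

Biomass mass balance (decay neglected): V·X = Y·Q·(S₀ − S)·θ_c, so V = 0.705 × 42900 × (318 − 11.1) × 18.1 / 3250 = 51694 m³.
With mixed-liquor wasting, θ_c = V/Q_w, so Q_w = V/θ_c = 51694/18.1 = 2856 m³/d.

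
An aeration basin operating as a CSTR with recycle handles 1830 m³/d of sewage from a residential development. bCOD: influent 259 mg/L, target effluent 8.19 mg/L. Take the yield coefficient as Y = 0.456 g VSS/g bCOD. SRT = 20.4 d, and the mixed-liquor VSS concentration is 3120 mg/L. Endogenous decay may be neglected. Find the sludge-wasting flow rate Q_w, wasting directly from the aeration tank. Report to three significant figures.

Biomass mass balance (decay neglected): V·X = Y·Q·(S₀ − S)·θ_c, so V = 0.456 × 1830 × (259 − 8.19) × 20.4 / 3120 = 1368 m³.
With mixed-liquor wasting, θ_c = V/Q_w, so Q_w = V/θ_c = 1368/20.4 = 67.08 m³/d.

Q_w ≈ 67.1 m³/d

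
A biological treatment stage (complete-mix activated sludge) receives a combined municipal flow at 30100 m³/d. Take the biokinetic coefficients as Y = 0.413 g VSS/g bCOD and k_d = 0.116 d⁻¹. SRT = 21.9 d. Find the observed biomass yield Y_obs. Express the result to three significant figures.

Y_obs ≈ 0.117 g VSS/g bCOD

Y_obs = Y / (1 + k_d θ_c) = 0.413 / (1 + 0.116 × 21.9) = 0.413 / 3.540 = 0.1167.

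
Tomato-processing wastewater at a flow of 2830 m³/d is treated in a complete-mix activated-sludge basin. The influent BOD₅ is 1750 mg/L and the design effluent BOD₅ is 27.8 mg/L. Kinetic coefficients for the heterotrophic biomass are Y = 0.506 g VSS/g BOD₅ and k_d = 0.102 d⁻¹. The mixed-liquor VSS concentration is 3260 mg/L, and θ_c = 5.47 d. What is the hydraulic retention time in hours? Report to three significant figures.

Rearranging the biomass balance for a CMAS with decay, V = Y·Q·ΔS·θ_c / [X·(1+k_d θ_c)] = 0.506 × 2830 × (1750 − 27.8) × 5.47 / [3260 × (1 + 0.102 × 5.47)] = 1.35×10^7 / 5079 = 2656 m³.
τ = V/Q = 2656/2830 = 0.9385 d, or 22.52 h.

τ ≈ 22.5 h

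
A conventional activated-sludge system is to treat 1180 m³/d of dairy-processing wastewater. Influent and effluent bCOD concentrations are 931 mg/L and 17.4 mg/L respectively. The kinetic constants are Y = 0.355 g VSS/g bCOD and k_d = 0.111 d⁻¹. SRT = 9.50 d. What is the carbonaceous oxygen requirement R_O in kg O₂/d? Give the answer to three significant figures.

Observed yield with endogenous decay: Y_obs = Y / (1 + k_d·θ_c) = 0.355 / (1 + 0.111 × 9.50) = 0.355 / 2.054 = 0.1728 g VSS/g bCOD.
Q·(S₀ − S) = 1180 × (931 − 17.4) × 10⁻³ = 1078 kg/d removed.
Net sludge production P_X = 0.1728 × 1078 = 186.3 kg VSS/d.
Carbonaceous O₂ demand = substrate oxidised − cell-mass equivalent = 1078 − 1.42 × 186.3 = 813.5 kg O₂/d.

R_O ≈ 814 kg O₂/d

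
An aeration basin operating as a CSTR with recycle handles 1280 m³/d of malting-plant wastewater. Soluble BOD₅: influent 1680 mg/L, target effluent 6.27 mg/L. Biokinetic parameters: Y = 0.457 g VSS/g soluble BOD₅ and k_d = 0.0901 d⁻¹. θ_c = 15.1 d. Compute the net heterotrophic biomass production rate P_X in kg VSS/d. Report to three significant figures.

P_X ≈ 415 kg VSS/d

The observed yield is Y_obs = Y/(1 + k_d·θ_c) = 0.457 / (1 + 0.0901 × 15.1) = 0.457 / 2.361 = 0.1936 g VSS per g soluble BOD₅ removed.
Mass of soluble BOD₅ removed per day: Q(S₀ − S) = 1280 × 1674 g/m³ = 2142 kg/d.
So the net sludge growth is P_X = 0.1936 × 2142 = 414.8 kg VSS/d.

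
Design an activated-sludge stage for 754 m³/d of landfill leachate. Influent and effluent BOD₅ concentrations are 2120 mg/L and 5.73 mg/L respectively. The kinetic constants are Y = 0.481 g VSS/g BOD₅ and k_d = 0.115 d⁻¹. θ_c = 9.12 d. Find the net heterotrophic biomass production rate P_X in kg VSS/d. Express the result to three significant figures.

Y_obs = Y / (1 + k_d θ_c) = 0.481 / (1 + 0.115 × 9.12) = 0.481 / 2.049 = 0.2348.
ΔS = 2120 − 5.73 = 2114 mg/L, so the substrate removal rate is 754 × 2114/1000 = 1594 kg BOD₅/d.
Biomass produced: P_X = Y_obs·Q·ΔS = 0.2348 × 1594 ≈ 374.3 kg VSS/d.

P_X ≈ 374 kg VSS/d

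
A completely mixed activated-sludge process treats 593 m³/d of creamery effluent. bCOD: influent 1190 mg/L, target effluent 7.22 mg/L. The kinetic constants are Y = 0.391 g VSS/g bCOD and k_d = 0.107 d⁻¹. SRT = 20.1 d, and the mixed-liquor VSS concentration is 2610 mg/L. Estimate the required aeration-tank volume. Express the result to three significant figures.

V ≈ 670 m³

Steady-state biomass mass balance: V·X·(1 + k_d·θ_c) = Y·Q·(S₀ − S)·θ_c, so V = 0.391 × 593 × (1190 − 7.22) × 20.1 / [2610 × (1 + 0.107 × 20.1)] = 5.51×10^6 / 8223 = 670.3 m³.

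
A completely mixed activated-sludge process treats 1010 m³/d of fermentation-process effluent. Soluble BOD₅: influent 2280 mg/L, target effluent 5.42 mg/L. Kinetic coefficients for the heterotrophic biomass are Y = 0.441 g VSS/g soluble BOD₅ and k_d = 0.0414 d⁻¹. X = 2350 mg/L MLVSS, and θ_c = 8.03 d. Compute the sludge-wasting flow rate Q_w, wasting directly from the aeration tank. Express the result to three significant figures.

Q_w ≈ 324 m³/d

Steady-state biomass mass balance: V·X·(1 + k_d·θ_c) = Y·Q·(S₀ − S)·θ_c, so V = 0.441 × 1010 × (2280 − 5.42) × 8.03 / [2350 × (1 + 0.0414 × 8.03)] = 8.14×10^6 / 3131 = 2598 m³.
Wasting from the aeration tank: Q_w = V / θ_c = 2598 / 8.03 = 323.6 m³/d.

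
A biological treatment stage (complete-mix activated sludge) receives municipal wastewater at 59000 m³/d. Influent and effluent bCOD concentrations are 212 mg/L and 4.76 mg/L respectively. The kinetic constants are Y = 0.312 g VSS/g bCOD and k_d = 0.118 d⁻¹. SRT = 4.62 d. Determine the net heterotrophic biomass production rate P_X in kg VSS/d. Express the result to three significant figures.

P_X ≈ 2470 kg VSS/d

The observed yield is Y_obs = Y/(1 + k_d·θ_c) = 0.312 / (1 + 0.118 × 4.62) = 0.312 / 1.545 = 0.2019 g VSS per g bCOD removed.
Substrate removed = Q·(S₀ − S) = 59000 m³/d × (212 − 4.76) g/m³ = 1.22×10^7 g/d = 12227 kg/d.
P_X = Y_obs · Q(S₀ − S) = 0.2019 × 12227 = 2469 kg VSS/d.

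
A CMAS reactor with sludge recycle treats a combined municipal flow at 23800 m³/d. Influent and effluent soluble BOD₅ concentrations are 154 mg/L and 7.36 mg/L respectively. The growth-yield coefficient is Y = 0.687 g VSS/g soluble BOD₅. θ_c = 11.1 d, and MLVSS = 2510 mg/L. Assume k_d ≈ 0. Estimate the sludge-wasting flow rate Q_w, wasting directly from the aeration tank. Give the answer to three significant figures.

Q_w ≈ 955 m³/d

With k_d = 0 the design equation reduces to V = Y Q (S₀−S) θ_c / X = 0.687 × 23800 × (154 − 7.36) × 11.1 / 2510 = 10603 m³.
Wasting from the aeration tank: Q_w = V / θ_c = 10603 / 11.1 = 955.2 m³/d.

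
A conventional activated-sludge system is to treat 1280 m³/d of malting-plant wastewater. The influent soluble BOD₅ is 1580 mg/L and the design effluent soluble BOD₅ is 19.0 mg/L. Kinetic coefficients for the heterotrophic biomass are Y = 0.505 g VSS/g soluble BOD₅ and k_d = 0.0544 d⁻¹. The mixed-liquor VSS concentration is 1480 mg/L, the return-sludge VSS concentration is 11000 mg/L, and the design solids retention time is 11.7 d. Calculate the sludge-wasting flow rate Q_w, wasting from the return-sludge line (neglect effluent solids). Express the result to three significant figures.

Q_w ≈ 56.1 m³/d

Rearranging the biomass balance for a CMAS with decay, V = Y·Q·ΔS·θ_c / [X·(1+k_d θ_c)] = 0.505 × 1280 × (1580 − 19.0) × 11.7 / [1480 × (1 + 0.0544 × 11.7)] = 1.18×10^7 / 2422 = 4874 m³.
Q_w = (V·X)/(θ_c X_r) = 4874 × 1480 / (11.7 × 11000) = 56.05 m³/d.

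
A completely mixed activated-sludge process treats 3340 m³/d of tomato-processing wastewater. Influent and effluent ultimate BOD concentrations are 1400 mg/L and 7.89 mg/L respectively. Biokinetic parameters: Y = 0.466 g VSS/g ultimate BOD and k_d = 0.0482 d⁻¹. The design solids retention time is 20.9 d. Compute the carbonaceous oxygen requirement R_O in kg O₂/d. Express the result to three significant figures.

Observed yield with endogenous decay: Y_obs = Y / (1 + k_d·θ_c) = 0.466 / (1 + 0.0482 × 20.9) = 0.466 / 2.007 = 0.2321 g VSS/g ultimate BOD.
Mass of ultimate BOD removed per day: Q(S₀ − S) = 3340 × 1392 g/m³ = 4650 kg/d.
Biomass synthesised: P_X = Y_obs × 4650 = 1079 kg VSS/d.
R_O = Q·(S₀ − S) − 1.42·P_X = 4650 − 1.42 × 1079 = 3117 kg O₂/d.

R_O ≈ 3120 kg O₂/d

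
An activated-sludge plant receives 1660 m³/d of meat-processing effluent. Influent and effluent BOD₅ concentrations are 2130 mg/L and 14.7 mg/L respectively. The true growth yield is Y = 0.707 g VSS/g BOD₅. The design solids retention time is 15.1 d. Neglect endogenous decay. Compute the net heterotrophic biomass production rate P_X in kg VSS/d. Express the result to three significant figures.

With endogenous decay neglected, the observed yield equals the true yield: Y_obs = Y = 0.707 g VSS/g BOD₅.
Q·(S₀ − S) = 1660 × (2130 − 14.7) × 10⁻³ = 3511 kg/d removed.
Net biomass production P_X = Y_obs × Q·(S₀ − S) = 0.7070 × 3511 = 2483 kg VSS/d.

P_X ≈ 2480 kg VSS/d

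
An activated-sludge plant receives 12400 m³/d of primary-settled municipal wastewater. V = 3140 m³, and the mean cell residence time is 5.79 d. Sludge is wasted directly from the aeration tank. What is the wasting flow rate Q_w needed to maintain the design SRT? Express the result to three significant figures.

For wasting at MLVSS concentration, Q_w = V/θ_c = 3140/5.79 = 542.3 m³/d.

Q_w ≈ 542 m³/d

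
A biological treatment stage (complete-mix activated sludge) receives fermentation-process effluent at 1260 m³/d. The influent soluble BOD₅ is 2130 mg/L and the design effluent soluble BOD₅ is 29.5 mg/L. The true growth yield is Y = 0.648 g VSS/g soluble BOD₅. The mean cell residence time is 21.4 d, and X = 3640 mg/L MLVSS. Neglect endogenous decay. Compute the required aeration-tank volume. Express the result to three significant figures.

With k_d = 0 the design equation reduces to V = Y Q (S₀−S) θ_c / X = 0.648 × 1260 × (2130 − 29.5) × 21.4 / 3640 = 10083 m³.

V ≈ 10100 m³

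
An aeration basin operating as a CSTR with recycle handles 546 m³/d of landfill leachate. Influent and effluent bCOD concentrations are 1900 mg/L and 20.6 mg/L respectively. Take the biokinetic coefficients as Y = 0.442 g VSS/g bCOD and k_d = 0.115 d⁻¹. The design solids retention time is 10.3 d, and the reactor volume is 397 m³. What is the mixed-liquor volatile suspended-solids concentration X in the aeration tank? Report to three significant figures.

X ≈ 5390 mg/L

Solving the biomass balance for X: X = Y Q (S₀−S) θ_c / [V (1+k_d θ_c)] = 0.442 × 546 × (1900 − 20.6) × 10.3 / [397 × (1 + 0.115 × 10.3)] = 5387 mg/L.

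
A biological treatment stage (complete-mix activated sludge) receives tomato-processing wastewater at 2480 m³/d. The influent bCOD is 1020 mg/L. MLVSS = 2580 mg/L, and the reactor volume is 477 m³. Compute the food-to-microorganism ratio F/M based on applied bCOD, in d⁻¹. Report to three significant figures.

F/M = applied load / biomass = Q·S₀/(V·X) = 2480 × 1020 / (477.0 × 2580) = 2.055 d⁻¹.

F/M ≈ 2.06 d⁻¹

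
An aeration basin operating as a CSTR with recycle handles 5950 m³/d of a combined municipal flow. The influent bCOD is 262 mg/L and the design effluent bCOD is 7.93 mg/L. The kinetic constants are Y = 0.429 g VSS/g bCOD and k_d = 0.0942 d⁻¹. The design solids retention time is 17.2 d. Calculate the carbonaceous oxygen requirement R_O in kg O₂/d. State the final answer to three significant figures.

Y_obs = Y / (1 + k_d θ_c) = 0.429 / (1 + 0.0942 × 17.2) = 0.429 / 2.620 = 0.1637.
Substrate removed = Q·(S₀ − S) = 5950 m³/d × (262 − 7.93) g/m³ = 1.51×10^6 g/d = 1512 kg/d.
Biomass synthesised: P_X = Y_obs × 1512 = 247.5 kg VSS/d.
R_O = Q·(S₀ − S) − 1.42·P_X = 1512 − 1.42 × 247.5 = 1160 kg O₂/d.

R_O ≈ 1160 kg O₂/d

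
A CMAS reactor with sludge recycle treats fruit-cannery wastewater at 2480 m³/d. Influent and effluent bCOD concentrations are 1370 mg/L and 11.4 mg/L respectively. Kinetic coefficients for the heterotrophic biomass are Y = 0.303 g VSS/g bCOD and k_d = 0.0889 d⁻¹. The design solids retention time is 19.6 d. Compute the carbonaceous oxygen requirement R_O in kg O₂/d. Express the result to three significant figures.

R_O ≈ 2840 kg O₂/d

Y_obs = Y / (1 + k_d θ_c) = 0.303 / (1 + 0.0889 × 19.6) = 0.303 / 2.742 = 0.1105.
Mass of bCOD removed per day: Q(S₀ − S) = 2480 × 1359 g/m³ = 3369 kg/d.
Net sludge production P_X = 0.1105 × 3369 = 372.3 kg VSS/d.
R_O = Q·ΔS − 1.42 P_X = 3369 − 528.6 = 2841 kg O₂/d.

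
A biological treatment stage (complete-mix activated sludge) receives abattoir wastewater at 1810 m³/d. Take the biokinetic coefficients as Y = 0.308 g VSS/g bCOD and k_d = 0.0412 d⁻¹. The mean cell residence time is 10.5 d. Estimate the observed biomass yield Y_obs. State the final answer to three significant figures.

Y_obs = Y / (1 + k_d θ_c) = 0.308 / (1 + 0.0412 × 10.5) = 0.308 / 1.433 = 0.2150.

Y_obs ≈ 0.215 g VSS/g bCOD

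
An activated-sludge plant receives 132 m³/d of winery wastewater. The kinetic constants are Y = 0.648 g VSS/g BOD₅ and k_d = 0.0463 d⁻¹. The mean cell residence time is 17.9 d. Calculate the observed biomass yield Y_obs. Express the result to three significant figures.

Y_obs ≈ 0.354 g VSS/g BOD₅

The observed yield is Y_obs = Y/(1 + k_d·θ_c) = 0.648 / (1 + 0.0463 × 17.9) = 0.648 / 1.829 = 0.3543 g VSS per g BOD₅ removed.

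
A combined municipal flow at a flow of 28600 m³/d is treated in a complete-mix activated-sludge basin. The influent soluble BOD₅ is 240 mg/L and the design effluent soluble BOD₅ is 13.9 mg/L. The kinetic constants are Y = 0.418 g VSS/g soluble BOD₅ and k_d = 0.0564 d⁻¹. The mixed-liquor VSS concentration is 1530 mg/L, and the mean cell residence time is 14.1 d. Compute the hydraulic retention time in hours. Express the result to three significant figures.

From the SRT design equation V = Y Q (S₀−S) θ_c / [X (1 + k_d θ_c)] = 0.418 × 28600 × (240 − 13.9) × 14.1 / [1530 × (1 + 0.0564 × 14.1)] = 3.81×10^7 / 2747 = 13875 m³.
HRT = V/Q = 13875 m³ / 28600 m³·d⁻¹ = 0.4852 d × 24 = 11.64 h.

τ ≈ 11.6 h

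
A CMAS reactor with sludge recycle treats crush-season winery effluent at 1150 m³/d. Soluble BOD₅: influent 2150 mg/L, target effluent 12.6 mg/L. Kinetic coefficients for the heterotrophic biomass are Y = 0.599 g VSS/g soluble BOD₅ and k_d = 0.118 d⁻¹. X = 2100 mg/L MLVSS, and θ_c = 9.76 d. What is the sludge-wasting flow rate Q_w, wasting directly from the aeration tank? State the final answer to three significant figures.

Q_w ≈ 326 m³/d

Steady-state biomass mass balance: V·X·(1 + k_d·θ_c) = Y·Q·(S₀ − S)·θ_c, so V = 0.599 × 1150 × (2150 − 12.6) × 9.76 / [2100 × (1 + 0.118 × 9.76)] = 1.44×10^7 / 4519 = 3180 m³.
For wasting at MLVSS concentration, Q_w = V/θ_c = 3180/9.76 = 325.8 m³/d.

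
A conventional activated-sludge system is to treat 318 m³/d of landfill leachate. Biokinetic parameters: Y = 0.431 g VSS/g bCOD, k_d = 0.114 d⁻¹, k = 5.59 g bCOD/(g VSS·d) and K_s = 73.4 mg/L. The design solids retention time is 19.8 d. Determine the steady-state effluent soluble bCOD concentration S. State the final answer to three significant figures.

S ≈ 5.38 mg/L

From the Monod/SRT balance for a CMAS, S = K_s·(1+k_d θ_c)/[θ_c·(Y k − k_d) − 1] = 73.4 × (1 + 0.114 × 19.8) / [19.8 × (0.431 × 5.59 − 0.114) − 1] = 239.1 / 44.45 = 5.379 mg/L.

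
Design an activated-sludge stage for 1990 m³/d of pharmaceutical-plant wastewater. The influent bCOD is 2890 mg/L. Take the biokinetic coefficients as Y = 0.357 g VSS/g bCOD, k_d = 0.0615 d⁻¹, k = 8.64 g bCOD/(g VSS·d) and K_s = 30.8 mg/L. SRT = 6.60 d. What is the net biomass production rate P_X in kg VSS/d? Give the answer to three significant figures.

For a completely mixed reactor with recycle the Lawrence–McCarty relation gives S = K_s·(1 + k_d·θ_c) / [θ_c·(Y·k − k_d) − 1] = 30.8 × (1 + 0.0615 × 6.60) / [6.60 × (0.357 × 8.64 − 0.0615) − 1] = 43.30 / 18.95 = 2.285 mg/L.
The observed yield is Y_obs = Y/(1 + k_d·θ_c) = 0.357 / (1 + 0.0615 × 6.60) = 0.357 / 1.406 = 0.2539 g VSS per g bCOD removed.
Mass of bCOD removed per day: Q(S₀ − S) = 1990 × 2888 g/m³ = 5747 kg/d.
So the net sludge growth is P_X = 0.2539 × 5747 = 1459 kg VSS/d.

P_X ≈ 1460 kg VSS/d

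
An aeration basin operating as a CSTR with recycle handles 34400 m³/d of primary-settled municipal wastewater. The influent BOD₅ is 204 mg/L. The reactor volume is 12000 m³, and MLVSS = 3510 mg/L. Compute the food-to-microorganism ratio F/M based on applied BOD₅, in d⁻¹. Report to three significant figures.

F/M ≈ 0.167 d⁻¹

Food-to-microorganism ratio F/M = Q S₀ / (V X) = 34400 × 204 / (12000 × 3510) = 0.1666 d⁻¹.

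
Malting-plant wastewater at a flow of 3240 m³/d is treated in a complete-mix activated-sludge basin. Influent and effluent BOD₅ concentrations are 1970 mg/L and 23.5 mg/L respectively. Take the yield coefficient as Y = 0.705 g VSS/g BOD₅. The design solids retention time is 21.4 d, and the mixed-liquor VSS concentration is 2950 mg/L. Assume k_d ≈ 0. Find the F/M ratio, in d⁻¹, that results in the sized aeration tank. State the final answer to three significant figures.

With k_d = 0 the design equation reduces to V = Y Q (S₀−S) θ_c / X = 0.705 × 3240 × (1970 − 23.5) × 21.4 / 2950 = 32254 m³.
F/M = Q·S₀ / (V·X) = 3240 × 1970 / (32254 × 2950) = 0.06708 g BOD₅·(g VSS·d)⁻¹.

F/M ≈ 0.0671 d⁻¹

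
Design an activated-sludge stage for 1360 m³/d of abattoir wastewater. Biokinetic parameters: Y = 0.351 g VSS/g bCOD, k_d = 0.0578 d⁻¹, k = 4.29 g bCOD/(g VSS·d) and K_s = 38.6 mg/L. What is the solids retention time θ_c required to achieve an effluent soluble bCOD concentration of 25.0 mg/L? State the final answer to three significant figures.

At the target effluent, Y k S/(K_s+S) = 0.351×4.29×25.0/63.60 = 0.5919 d⁻¹.
Then 1/θ_c = μ − k_d = 0.5919 − 0.0578 = 0.5341 d⁻¹, giving θ_c = 1.872 d.

θ_c ≈ 1.87 d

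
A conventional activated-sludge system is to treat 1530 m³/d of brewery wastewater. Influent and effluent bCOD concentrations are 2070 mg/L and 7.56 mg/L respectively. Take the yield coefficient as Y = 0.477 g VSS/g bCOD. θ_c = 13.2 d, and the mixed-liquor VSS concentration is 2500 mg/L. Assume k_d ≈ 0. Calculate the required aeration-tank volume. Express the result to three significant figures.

V ≈ 7950 m³

V·X = Y·Q·ΔS·θ_c gives V = 0.477 × 1530 × (2070 − 7.56) × 13.2 / 2500 = 7947 m³.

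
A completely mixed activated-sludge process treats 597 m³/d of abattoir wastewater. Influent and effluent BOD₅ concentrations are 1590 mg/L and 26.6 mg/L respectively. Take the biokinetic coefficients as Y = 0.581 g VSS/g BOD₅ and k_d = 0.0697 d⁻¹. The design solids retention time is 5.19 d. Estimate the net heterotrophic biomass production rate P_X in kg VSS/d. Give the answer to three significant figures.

P_X ≈ 398 kg VSS/d

Y_obs = Y / (1 + k_d θ_c) = 0.581 / (1 + 0.0697 × 5.19) = 0.581 / 1.362 = 0.4267.
Substrate removed = Q·(S₀ − S) = 597 m³/d × (1590 − 26.6) g/m³ = 9.33×10^5 g/d = 933.3 kg/d.
Net biomass production P_X = Y_obs × Q·(S₀ − S) = 0.4267 × 933.3 = 398.2 kg VSS/d.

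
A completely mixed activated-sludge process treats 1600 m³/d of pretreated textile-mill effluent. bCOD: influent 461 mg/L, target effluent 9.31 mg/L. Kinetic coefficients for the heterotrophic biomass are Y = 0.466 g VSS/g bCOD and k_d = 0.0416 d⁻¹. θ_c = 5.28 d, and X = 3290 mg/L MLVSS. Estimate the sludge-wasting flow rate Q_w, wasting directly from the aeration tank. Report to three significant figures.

Q_w ≈ 83.9 m³/d

From the SRT design equation V = Y Q (S₀−S) θ_c / [X (1 + k_d θ_c)] = 0.466 × 1600 × (461 − 9.31) × 5.28 / [3290 × (1 + 0.0416 × 5.28)] = 1.78×10^6 / 4013 = 443.1 m³.
For wasting at MLVSS concentration, Q_w = V/θ_c = 443.1/5.28 = 83.93 m³/d.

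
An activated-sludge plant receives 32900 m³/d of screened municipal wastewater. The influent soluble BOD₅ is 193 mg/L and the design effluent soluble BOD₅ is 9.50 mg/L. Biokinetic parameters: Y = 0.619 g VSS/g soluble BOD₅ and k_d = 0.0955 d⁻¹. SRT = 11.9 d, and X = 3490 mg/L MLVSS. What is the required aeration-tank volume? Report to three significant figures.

Rearranging the biomass balance for a CMAS with decay, V = Y·Q·ΔS·θ_c / [X·(1+k_d θ_c)] = 0.619 × 32900 × (193 − 9.50) × 11.9 / [3490 × (1 + 0.0955 × 11.9)] = 4.45×10^7 / 7456 = 5964 m³.

V ≈ 5960 m³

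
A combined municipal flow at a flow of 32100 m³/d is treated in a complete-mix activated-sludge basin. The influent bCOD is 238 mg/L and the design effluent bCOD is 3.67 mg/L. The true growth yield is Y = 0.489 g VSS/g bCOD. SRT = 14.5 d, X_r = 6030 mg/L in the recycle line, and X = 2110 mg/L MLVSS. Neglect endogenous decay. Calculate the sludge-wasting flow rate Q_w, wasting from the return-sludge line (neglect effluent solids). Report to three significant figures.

Biomass mass balance (decay neglected): V·X = Y·Q·(S₀ − S)·θ_c, so V = 0.489 × 32100 × (238 − 3.67) × 14.5 / 2110 = 25277 m³.
Q_w = (V·X)/(θ_c X_r) = 25277 × 2110 / (14.5 × 6030) = 610.0 m³/d.

Q_w ≈ 610 m³/d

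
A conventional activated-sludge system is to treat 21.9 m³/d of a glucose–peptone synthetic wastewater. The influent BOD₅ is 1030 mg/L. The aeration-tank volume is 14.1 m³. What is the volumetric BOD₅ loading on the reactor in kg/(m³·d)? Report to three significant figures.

L_v ≈ 1.60 kg BOD₅/(m³·d)

Volumetric loading L_v = Q·S₀ / V = 21.9 × 1030 g/m³ / 14.10 m³ = 1600 g/(m³·d) = 1.600 kg BOD₅/(m³·d).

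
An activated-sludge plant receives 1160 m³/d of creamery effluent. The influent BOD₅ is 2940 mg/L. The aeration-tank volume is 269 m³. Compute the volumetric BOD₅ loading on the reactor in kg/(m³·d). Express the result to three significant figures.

L_v ≈ 12.7 kg BOD₅/(m³·d)

Applied BOD₅ load per unit volume = Q·S₀/V = (1160 × 2940/1000)/269.0 = 12.68 kg BOD₅·m⁻³·d⁻¹.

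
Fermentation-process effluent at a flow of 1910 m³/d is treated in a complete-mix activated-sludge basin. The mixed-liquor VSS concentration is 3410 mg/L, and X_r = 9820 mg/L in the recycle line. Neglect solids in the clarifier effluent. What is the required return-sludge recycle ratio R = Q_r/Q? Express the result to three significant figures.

R ≈ 0.532

R = Q_r/Q = X/(X_r − X) = 3410 / (9820 − 3410) = 0.5320.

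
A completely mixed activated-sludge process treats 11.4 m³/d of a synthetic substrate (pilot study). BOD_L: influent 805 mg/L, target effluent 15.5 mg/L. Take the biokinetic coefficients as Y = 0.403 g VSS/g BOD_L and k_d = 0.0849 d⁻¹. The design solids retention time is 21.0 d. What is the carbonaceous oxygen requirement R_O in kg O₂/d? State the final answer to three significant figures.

Y_obs = Y / (1 + k_d θ_c) = 0.403 / (1 + 0.0849 × 21.0) = 0.403 / 2.783 = 0.1448.
Substrate removed = Q·(S₀ − S) = 11.4 m³/d × (805 − 15.5) g/m³ = 9×10^3 g/d = 9.000 kg/d.
Biomass synthesised: P_X = Y_obs × 9.000 = 1.303 kg VSS/d.
R_O = Q·ΔS − 1.42 P_X = 9.000 − 1.851 = 7.150 kg O₂/d.

R_O ≈ 7.15 kg O₂/d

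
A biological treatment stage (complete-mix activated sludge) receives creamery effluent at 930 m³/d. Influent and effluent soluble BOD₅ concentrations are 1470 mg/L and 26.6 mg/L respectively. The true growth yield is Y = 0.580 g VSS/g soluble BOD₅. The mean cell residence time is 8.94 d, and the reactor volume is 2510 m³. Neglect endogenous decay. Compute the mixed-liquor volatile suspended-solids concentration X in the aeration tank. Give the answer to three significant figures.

X = Y·Q·ΔS·θ_c / V = 0.580 × 930 × (1470 − 26.6) × 8.94 / 2510 = 2773 mg/L.

X ≈ 2770 mg/L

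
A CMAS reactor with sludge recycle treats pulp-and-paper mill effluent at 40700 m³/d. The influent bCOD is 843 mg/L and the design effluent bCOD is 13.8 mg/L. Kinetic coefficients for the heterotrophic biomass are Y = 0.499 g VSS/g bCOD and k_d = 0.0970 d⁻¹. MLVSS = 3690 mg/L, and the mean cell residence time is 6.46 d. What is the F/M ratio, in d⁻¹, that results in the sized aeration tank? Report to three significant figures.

From the SRT design equation V = Y Q (S₀−S) θ_c / [X (1 + k_d θ_c)] = 0.499 × 40700 × (843 − 13.8) × 6.46 / [3690 × (1 + 0.0970 × 6.46)] = 1.09×10^8 / 6002 = 18125 m³.
F/M = Q·S₀ / (V·X) = 40700 × 843 / (18125 × 3690) = 0.5130 g bCOD·(g VSS·d)⁻¹.

F/M ≈ 0.513 d⁻¹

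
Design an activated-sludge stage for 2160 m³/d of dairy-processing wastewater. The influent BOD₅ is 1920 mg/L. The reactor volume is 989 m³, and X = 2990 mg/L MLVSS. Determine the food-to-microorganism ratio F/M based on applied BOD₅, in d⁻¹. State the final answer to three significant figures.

F/M ≈ 1.40 d⁻¹

F/M = applied load / biomass = Q·S₀/(V·X) = 2160 × 1920 / (989.0 × 2990) = 1.402 d⁻¹.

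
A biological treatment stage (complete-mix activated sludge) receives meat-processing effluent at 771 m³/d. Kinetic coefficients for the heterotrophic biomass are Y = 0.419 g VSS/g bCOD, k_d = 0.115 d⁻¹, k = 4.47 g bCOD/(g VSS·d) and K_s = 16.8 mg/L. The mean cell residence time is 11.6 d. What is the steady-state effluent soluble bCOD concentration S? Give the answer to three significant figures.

Effluent substrate depends only on kinetics and SRT: S = K_s(1 + k_d θ_c) / [θ_c(Yk − k_d) − 1] = 16.8 × (1 + 0.115 × 11.6) / [11.6 × (0.419 × 4.47 − 0.115) − 1] = 39.21 / 19.39 = 2.022 mg/L.

S ≈ 2.02 mg/L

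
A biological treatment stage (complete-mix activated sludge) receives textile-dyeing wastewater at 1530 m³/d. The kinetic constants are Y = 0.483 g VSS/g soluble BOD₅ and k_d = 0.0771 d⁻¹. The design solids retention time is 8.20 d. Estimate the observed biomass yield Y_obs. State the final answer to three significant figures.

The observed yield is Y_obs = Y/(1 + k_d·θ_c) = 0.483 / (1 + 0.0771 × 8.20) = 0.483 / 1.632 = 0.2959 g VSS per g soluble BOD₅ removed.

Y_obs ≈ 0.296 g VSS/g soluble BOD₅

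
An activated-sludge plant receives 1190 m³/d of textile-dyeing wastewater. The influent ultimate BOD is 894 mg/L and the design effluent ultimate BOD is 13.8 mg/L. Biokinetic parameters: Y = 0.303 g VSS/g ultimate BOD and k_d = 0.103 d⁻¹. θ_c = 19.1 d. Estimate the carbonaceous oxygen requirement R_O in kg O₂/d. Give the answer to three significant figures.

Y_obs = Y / (1 + k_d θ_c) = 0.303 / (1 + 0.103 × 19.1) = 0.303 / 2.967 = 0.1021.
Mass of ultimate BOD removed per day: Q(S₀ − S) = 1190 × 880.2 g/m³ = 1047 kg/d.
P_X = Y_obs·Q·(S₀ − S) = 0.1021 × 1047 = 107.0 kg VSS/d.
R_O = Q·ΔS − 1.42 P_X = 1047 − 151.9 = 895.6 kg O₂/d.

R_O ≈ 896 kg O₂/d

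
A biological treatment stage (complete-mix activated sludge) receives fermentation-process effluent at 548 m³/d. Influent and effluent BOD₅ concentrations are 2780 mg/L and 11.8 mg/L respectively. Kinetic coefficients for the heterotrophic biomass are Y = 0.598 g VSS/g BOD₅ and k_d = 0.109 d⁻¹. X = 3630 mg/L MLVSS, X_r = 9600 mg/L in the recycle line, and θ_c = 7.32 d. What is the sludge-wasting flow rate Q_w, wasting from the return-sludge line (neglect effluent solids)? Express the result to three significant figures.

Steady-state biomass mass balance: V·X·(1 + k_d·θ_c) = Y·Q·(S₀ − S)·θ_c, so V = 0.598 × 548 × (2780 − 11.8) × 7.32 / [3630 × (1 + 0.109 × 7.32)] = 6.64×10^6 / 6526 = 1017 m³.
θ_c = V·X/(Q_w·X_r) when wasting from the recycle, so Q_w = V·X/(θ_c·X_r) = 1017 × 3630 / (7.32 × 9600) = 52.56 m³/d.

Q_w ≈ 52.6 m³/d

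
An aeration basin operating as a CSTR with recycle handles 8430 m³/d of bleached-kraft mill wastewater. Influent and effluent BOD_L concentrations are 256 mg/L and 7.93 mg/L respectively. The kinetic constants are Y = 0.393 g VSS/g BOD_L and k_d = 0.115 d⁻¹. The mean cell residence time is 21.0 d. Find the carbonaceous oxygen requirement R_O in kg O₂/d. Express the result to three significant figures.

R_O ≈ 1750 kg O₂/d

Observed yield with endogenous decay: Y_obs = Y / (1 + k_d·θ_c) = 0.393 / (1 + 0.115 × 21.0) = 0.393 / 3.415 = 0.1151 g VSS/g BOD_L.
Q·(S₀ − S) = 8430 × (256 − 7.93) × 10⁻³ = 2091 kg/d removed.
Biomass synthesised: P_X = Y_obs × 2091 = 240.7 kg VSS/d.
Carbonaceous O₂ demand = substrate oxidised − cell-mass equivalent = 2091 − 1.42 × 240.7 = 1749 kg O₂/d.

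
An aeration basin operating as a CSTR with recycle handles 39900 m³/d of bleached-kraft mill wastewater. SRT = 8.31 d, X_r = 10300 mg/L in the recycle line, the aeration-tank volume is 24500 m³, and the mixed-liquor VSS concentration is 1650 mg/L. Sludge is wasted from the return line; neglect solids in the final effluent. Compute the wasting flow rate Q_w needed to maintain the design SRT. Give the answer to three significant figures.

Q_w ≈ 472 m³/d

θ_c = V·X/(Q_w·X_r) when wasting from the recycle, so Q_w = V·X/(θ_c·X_r) = 24500 × 1650 / (8.31 × 10300) = 472.3 m³/d.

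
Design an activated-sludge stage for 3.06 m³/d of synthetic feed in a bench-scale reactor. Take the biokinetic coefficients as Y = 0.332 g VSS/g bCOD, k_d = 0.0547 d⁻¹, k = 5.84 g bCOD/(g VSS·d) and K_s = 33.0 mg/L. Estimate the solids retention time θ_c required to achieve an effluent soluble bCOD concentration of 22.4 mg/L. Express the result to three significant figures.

θ_c ≈ 1.37 d

From 1/θ_c = Y·k·S/(K_s + S) − k_d: Y·k·S/(K_s+S) = 0.332 × 5.84 × 22.4 / (33.0 + 22.4) = 0.7840 d⁻¹.
1/θ_c = 0.7840 − 0.0547 = 0.7293 d⁻¹, so θ_c = 1.371 d.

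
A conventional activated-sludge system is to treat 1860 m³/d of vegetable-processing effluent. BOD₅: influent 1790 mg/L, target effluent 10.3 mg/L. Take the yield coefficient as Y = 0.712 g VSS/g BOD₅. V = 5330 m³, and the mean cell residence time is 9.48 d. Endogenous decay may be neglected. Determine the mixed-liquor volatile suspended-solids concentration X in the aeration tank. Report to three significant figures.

X ≈ 4190 mg/L

From V·X = Y·Q·(S₀ − S)·θ_c (decay neglected): X = 0.712 × 1860 × (1790 − 10.3) × 9.48 / 5330 = 4192 mg/L.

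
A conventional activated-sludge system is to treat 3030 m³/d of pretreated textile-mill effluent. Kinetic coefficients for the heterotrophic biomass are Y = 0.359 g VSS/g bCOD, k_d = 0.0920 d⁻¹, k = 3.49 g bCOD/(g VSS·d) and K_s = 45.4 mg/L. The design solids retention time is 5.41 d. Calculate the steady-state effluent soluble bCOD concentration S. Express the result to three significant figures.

For a completely mixed reactor with recycle the Lawrence–McCarty relation gives S = K_s·(1 + k_d·θ_c) / [θ_c·(Y·k − k_d) − 1] = 45.4 × (1 + 0.0920 × 5.41) / [5.41 × (0.359 × 3.49 − 0.0920) − 1] = 68.00 / 5.281 = 12.88 mg/L.

S ≈ 12.9 mg/L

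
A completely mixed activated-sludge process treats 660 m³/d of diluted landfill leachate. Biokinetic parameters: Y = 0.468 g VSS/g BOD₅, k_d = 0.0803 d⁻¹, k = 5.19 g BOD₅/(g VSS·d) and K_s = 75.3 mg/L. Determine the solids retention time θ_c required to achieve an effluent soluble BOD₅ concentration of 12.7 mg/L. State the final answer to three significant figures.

θ_c ≈ 3.70 d

From 1/θ_c = Y·k·S/(K_s + S) − k_d: Y·k·S/(K_s+S) = 0.468 × 5.19 × 12.7 / (75.3 + 12.7) = 0.3505 d⁻¹.
1/θ_c = 0.3505 − 0.0803 = 0.2702 d⁻¹, so θ_c = 3.700 d.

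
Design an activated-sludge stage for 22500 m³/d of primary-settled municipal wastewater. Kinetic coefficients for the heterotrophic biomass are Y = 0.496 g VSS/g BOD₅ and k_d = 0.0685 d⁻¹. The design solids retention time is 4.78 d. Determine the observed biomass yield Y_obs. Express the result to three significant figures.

Y_obs ≈ 0.374 g VSS/g BOD₅

Correct the yield for decay: Y_obs = Y/(1 + k_d θ_c) = 0.496 / (1 + 0.0685 × 4.78) = 0.496 / 1.327 = 0.3737.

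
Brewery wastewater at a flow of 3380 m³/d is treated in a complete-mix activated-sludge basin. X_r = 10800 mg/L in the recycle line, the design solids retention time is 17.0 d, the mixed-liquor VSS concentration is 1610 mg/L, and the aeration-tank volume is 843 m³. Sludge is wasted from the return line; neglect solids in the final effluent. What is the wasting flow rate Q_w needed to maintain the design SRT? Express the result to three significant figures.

Q_w = (V·X)/(θ_c X_r) = 843.0 × 1610 / (17.0 × 10800) = 7.392 m³/d.

Q_w ≈ 7.39 m³/d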